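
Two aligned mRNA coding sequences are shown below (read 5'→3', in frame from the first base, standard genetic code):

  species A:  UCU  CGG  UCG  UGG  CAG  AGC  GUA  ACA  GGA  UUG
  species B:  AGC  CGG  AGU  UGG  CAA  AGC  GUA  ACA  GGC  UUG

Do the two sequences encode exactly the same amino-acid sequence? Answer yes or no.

Codon 1: UCU Ser / AGC Ser — synonymous.
Codon 2: CGG Arg / CGG Arg — identical.
Codon 3: UCG Ser / AGU Ser — synonymous.
Codon 4: UGG Trp / UGG Trp — identical.
Codon 5: CAG Gln / CAA Gln — synonymous.
Codon 6: AGC Ser / AGC Ser — identical.
Codon 7: GUA Val / GUA Val — identical.
Codon 8: ACA Thr / ACA Thr — identical.
Codon 9: GGA Gly / GGC Gly — synonymous.
Codon 10: UUG Leu / UUG Leu — identical.
Nonsynonymous differences: 0 → same protein.

yes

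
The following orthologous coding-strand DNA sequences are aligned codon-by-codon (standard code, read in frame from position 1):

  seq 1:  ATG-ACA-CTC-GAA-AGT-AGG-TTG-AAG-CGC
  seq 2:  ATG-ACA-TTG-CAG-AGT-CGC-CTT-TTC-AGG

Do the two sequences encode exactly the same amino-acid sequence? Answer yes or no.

Codon 1: ATG Met / ATG Met — identical.
Codon 2: ACA Thr / ACA Thr — identical.
Codon 3: CTC Leu / TTG Leu — synonymous.
Codon 4: GAA Glu / CAG Gln — nonsynonymous.
Codon 5: AGT Ser / AGT Ser — identical.
Codon 6: AGG Arg / CGC Arg — synonymous.
Codon 7: TTG Leu / CTT Leu — synonymous.
Codon 8: AAG Lys / TTC Phe — nonsynonymous.
Codon 9: CGC Arg / AGG Arg — synonymous.
Nonsynonymous differences: 2 → different protein.

no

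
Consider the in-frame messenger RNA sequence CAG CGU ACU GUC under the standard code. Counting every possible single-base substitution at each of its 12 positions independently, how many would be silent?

Codon 1 (CAG, Gln): 1 synonymous substitution.
Codon 2 (CGU, Arg): 3 synonymous substitutions.
Codon 3 (ACU, Thr): 3 synonymous substitutions.
Codon 4 (GUC, Val): 3 synonymous substitutions.
Total: 1 + 3 + 3 + 3 = 10.

10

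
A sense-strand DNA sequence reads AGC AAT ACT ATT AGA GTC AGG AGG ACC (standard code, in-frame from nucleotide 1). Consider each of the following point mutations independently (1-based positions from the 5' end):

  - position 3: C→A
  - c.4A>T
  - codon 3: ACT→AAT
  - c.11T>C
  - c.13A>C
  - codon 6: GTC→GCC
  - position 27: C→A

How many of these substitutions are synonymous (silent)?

Codon 1: AGC (Ser) → AGA (Arg) — missense.
Codon 2: AAT (Asn) → TAT (Tyr) — missense.
Codon 3: ACT (Thr) → AAT (Asn) — missense.
Codon 4: ATT (Ile) → ACT (Thr) — missense.
Codon 5: AGA (Arg) → CGA (Arg) — synonymous.
Codon 6: GTC (Val) → GCC (Ala) — missense.
Codon 9: ACC (Thr) → ACA (Thr) — synonymous.
Synonymous: 2 of 7.

2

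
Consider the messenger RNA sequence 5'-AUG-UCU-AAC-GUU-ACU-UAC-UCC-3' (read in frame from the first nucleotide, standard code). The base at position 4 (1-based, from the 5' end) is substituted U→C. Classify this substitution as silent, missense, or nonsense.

missense

Position 4 falls in codon 2: UCU → Ser.
After the substitution the codon is CCU → Pro.
Ser ≠ Pro, so this is a missense mutation.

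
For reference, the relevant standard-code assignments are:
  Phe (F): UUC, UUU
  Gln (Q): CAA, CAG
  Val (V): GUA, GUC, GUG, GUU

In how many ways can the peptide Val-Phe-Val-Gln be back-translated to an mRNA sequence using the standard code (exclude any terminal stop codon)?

Val: 4 codons.
Phe: 2 codons.
Val: 4 codons.
Gln: 2 codons.
4 × 2 × 4 × 2 = 64.

64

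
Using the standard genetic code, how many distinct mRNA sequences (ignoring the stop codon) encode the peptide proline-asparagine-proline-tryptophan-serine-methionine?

192

Pro: 4 codons.
Asn: 2 codons.
Pro: 4 codons.
Trp: 1 codon.
Ser: 6 codons.
Met: 1 codon.
4 × 2 × 4 × 1 × 6 × 1 = 192.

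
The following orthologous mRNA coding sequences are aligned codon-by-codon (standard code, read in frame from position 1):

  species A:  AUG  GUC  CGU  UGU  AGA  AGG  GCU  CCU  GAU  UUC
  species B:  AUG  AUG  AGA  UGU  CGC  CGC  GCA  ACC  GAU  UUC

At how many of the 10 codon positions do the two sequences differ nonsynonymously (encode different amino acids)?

2

Codon 1: AUG Met / AUG Met — identical.
Codon 2: GUC Val / AUG Met — nonsynonymous.
Codon 3: CGU Arg / AGA Arg — synonymous.
Codon 4: UGU Cys / UGU Cys — identical.
Codon 5: AGA Arg / CGC Arg — synonymous.
Codon 6: AGG Arg / CGC Arg — synonymous.
Codon 7: GCU Ala / GCA Ala — synonymous.
Codon 8: CCU Pro / ACC Thr — nonsynonymous.
Codon 9: GAU Asp / GAU Asp — identical.
Codon 10: UUC Phe / UUC Phe — identical.
Nonsynonymous differences: 2.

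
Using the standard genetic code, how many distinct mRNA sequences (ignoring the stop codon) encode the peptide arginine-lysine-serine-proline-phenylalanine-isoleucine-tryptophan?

1728

Arg: 6 codons.
Lys: 2 codons.
Ser: 6 codons.
Pro: 4 codons.
Phe: 2 codons.
Ile: 3 codons.
Trp: 1 codon.
6 × 2 × 6 × 4 × 2 × 3 × 1 = 1728.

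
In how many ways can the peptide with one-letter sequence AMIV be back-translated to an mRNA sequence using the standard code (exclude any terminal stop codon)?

48

Ala: 4 codons.
Met: 1 codon.
Ile: 3 codons.
Val: 4 codons.
4 × 1 × 3 × 4 = 48.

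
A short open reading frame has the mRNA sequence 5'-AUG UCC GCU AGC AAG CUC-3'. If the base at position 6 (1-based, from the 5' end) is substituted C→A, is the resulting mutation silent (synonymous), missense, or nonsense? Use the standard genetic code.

silent

Position 6 falls in codon 2: UCC → Ser.
After the substitution the codon is UCA → Ser.
Both encode Ser, so the change is synonymous.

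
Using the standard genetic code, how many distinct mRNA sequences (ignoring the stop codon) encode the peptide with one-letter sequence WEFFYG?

64

Trp: 1 codon.
Glu: 2 codons.
Phe: 2 codons.
Phe: 2 codons.
Tyr: 2 codons.
Gly: 4 codons.
1 × 2 × 2 × 2 × 2 × 4 = 64.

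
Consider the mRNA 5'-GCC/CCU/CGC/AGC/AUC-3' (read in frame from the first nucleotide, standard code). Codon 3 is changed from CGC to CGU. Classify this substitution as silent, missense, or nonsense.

silent

Position 9 falls in codon 3: CGC → Arg.
After the substitution the codon is CGU → Arg.
Both encode Arg, so the change is synonymous.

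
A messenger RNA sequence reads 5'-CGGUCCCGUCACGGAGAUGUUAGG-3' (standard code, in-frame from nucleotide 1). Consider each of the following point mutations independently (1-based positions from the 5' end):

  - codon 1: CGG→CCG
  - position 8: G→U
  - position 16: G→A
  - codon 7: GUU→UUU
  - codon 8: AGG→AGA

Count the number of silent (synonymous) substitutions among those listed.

Codon 1: CGG (Arg) → CCG (Pro) — missense.
Codon 3: CGU (Arg) → CUU (Leu) — missense.
Codon 6: GAU (Asp) → AAU (Asn) — missense.
Codon 7: GUU (Val) → UUU (Phe) — missense.
Codon 8: AGG (Arg) → AGA (Arg) — synonymous.
Synonymous: 1 of 5.

1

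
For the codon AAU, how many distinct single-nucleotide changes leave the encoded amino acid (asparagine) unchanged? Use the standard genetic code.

1

Position 1: none → 0 synonymous.
Position 2: none → 0 synonymous.
Position 3: AAC → 1 synonymous.
Total: 0 + 0 + 1 = 1.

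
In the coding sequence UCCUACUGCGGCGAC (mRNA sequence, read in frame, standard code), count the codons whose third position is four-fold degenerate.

Codon 1 UCC (Ser): third position 4-fold.
Codon 2 UAC (Tyr): third position 2-fold.
Codon 3 UGC (Cys): third position 2-fold.
Codon 4 GGC (Gly): third position 4-fold.
Codon 5 GAC (Asp): third position 2-fold.
Four-fold degenerate third positions: 2.

2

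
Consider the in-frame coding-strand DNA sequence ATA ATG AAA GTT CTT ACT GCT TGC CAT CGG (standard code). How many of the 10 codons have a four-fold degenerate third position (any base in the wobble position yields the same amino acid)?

5

Codon 1 ATA (Ile): third position 3-fold.
Codon 2 ATG (Met): third position 1-fold.
Codon 3 AAA (Lys): third position 2-fold.
Codon 4 GTT (Val): third position 4-fold.
Codon 5 CTT (Leu): third position 4-fold.
Codon 6 ACT (Thr): third position 4-fold.
Codon 7 GCT (Ala): third position 4-fold.
Codon 8 TGC (Cys): third position 2-fold.
Codon 9 CAT (His): third position 2-fold.
Codon 10 CGG (Arg): third position 4-fold.
Four-fold degenerate third positions: 5.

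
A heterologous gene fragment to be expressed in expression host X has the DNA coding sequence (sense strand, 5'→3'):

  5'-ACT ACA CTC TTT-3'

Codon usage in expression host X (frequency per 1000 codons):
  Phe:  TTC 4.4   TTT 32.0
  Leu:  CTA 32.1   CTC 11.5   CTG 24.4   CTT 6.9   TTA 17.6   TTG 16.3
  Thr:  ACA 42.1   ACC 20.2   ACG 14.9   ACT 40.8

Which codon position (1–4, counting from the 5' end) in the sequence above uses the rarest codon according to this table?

Codon 1 ACT (Thr): 40.8 per 1000.
Codon 2 ACA (Thr): 42.1 per 1000.
Codon 3 CTC (Leu): 11.5 per 1000.
Codon 4 TTT (Phe): 32.0 per 1000.
Lowest frequency is 11.5 at codon 3.

3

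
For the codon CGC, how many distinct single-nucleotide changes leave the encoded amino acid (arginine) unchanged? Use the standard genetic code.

Position 1: none → 0 synonymous.
Position 2: none → 0 synonymous.
Position 3: CGT, CGA, CGG → 3 synonymous.
Total: 0 + 0 + 3 = 3.

3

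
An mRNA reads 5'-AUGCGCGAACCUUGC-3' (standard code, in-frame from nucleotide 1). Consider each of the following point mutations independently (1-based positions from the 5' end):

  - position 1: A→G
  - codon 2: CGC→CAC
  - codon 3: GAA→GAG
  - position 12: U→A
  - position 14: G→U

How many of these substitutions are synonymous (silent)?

Codon 1: AUG (Met) → GUG (Val) — missense.
Codon 2: CGC (Arg) → CAC (His) — missense.
Codon 3: GAA (Glu) → GAG (Glu) — synonymous.
Codon 4: CCU (Pro) → CCA (Pro) — synonymous.
Codon 5: UGC (Cys) → UUC (Phe) — missense.
Synonymous: 2 of 5.

2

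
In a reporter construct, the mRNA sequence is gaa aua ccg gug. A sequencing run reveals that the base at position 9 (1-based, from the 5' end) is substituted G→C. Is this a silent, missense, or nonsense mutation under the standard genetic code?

Position 9 falls in codon 3: CCG → Pro.
After the substitution the codon is CCC → Pro.
Both encode Pro, so the change is synonymous.

silent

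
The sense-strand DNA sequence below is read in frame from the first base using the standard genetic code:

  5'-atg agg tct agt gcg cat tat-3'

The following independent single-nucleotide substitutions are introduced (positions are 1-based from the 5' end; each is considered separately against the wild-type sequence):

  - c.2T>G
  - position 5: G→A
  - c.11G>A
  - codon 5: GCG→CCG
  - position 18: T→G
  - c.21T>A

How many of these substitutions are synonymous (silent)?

0

Codon 1: ATG (Met) → AGG (Arg) — missense.
Codon 2: AGG (Arg) → AAG (Lys) — missense.
Codon 4: AGT (Ser) → AAT (Asn) — missense.
Codon 5: GCG (Ala) → CCG (Pro) — missense.
Codon 6: CAT (His) → CAG (Gln) — missense.
Codon 7: TAT (Tyr) → TAA (Stop) — nonsense.
Synonymous: 0 of 6.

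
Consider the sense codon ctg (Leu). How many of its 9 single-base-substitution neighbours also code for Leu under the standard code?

4

Position 1: TTG → 1 synonymous.
Position 2: none → 0 synonymous.
Position 3: CTT, CTC, CTA → 3 synonymous.
Total: 1 + 0 + 3 = 4.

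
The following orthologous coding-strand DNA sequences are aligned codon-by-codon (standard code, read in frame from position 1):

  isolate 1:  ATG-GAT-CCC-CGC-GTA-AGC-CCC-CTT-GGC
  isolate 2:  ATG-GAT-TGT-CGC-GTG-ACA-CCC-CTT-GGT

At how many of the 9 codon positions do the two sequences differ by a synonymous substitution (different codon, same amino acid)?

Codon 1: ATG Met / ATG Met — identical.
Codon 2: GAT Asp / GAT Asp — identical.
Codon 3: CCC Pro / TGT Cys — nonsynonymous.
Codon 4: CGC Arg / CGC Arg — identical.
Codon 5: GTA Val / GTG Val — synonymous.
Codon 6: AGC Ser / ACA Thr — nonsynonymous.
Codon 7: CCC Pro / CCC Pro — identical.
Codon 8: CTT Leu / CTT Leu — identical.
Codon 9: GGC Gly / GGT Gly — synonymous.
Synonymous differences: 2.

2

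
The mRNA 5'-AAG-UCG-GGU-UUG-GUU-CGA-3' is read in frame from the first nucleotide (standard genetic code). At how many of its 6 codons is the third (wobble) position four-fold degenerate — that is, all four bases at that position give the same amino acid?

Codon 1 AAG (Lys): third position 2-fold.
Codon 2 UCG (Ser): third position 4-fold.
Codon 3 GGU (Gly): third position 4-fold.
Codon 4 UUG (Leu): third position 2-fold.
Codon 5 GUU (Val): third position 4-fold.
Codon 6 CGA (Arg): third position 4-fold.
Four-fold degenerate third positions: 4.

4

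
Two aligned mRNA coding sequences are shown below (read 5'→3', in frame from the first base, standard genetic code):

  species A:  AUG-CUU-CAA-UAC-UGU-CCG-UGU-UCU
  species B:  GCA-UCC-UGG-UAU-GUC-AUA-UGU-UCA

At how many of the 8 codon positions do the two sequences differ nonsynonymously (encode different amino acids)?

Codon 1: AUG Met / GCA Ala — nonsynonymous.
Codon 2: CUU Leu / UCC Ser — nonsynonymous.
Codon 3: CAA Gln / UGG Trp — nonsynonymous.
Codon 4: UAC Tyr / UAU Tyr — synonymous.
Codon 5: UGU Cys / GUC Val — nonsynonymous.
Codon 6: CCG Pro / AUA Ile — nonsynonymous.
Codon 7: UGU Cys / UGU Cys — identical.
Codon 8: UCU Ser / UCA Ser — synonymous.
Nonsynonymous differences: 5.

5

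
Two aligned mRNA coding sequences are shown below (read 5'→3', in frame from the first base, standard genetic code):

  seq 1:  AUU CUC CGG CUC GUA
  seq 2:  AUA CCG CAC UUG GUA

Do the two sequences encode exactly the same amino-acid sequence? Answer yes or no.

no

Codon 1: AUU Ile / AUA Ile — synonymous.
Codon 2: CUC Leu / CCG Pro — nonsynonymous.
Codon 3: CGG Arg / CAC His — nonsynonymous.
Codon 4: CUC Leu / UUG Leu — synonymous.
Codon 5: GUA Val / GUA Val — identical.
Nonsynonymous differences: 2 → different protein.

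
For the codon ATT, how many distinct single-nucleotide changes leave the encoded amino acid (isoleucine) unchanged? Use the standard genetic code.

2

Position 1: none → 0 synonymous.
Position 2: none → 0 synonymous.
Position 3: ATC, ATA → 2 synonymous.
Total: 0 + 0 + 2 = 2.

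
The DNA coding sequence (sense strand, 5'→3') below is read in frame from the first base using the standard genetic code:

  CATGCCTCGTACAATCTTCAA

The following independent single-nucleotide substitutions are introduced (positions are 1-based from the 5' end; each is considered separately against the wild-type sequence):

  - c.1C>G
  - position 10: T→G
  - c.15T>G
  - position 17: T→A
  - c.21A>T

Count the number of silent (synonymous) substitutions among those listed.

0

Codon 1: CAT (His) → GAT (Asp) — missense.
Codon 4: TAC (Tyr) → GAC (Asp) — missense.
Codon 5: AAT (Asn) → AAG (Lys) — missense.
Codon 6: CTT (Leu) → CAT (His) — missense.
Codon 7: CAA (Gln) → CAT (His) — missense.
Synonymous: 0 of 5.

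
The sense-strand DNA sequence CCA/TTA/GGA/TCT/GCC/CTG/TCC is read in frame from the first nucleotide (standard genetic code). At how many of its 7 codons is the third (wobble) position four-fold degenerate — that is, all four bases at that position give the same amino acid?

6

Codon 1 CCA (Pro): third position 4-fold.
Codon 2 TTA (Leu): third position 2-fold.
Codon 3 GGA (Gly): third position 4-fold.
Codon 4 TCT (Ser): third position 4-fold.
Codon 5 GCC (Ala): third position 4-fold.
Codon 6 CTG (Leu): third position 4-fold.
Codon 7 TCC (Ser): third position 4-fold.
Four-fold degenerate third positions: 6.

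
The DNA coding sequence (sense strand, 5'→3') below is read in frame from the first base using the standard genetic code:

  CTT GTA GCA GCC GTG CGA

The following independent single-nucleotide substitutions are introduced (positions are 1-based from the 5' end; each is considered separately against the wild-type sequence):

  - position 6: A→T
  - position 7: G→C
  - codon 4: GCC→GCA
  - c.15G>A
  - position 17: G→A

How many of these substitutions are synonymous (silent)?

3

Codon 2: GTA (Val) → GTT (Val) — synonymous.
Codon 3: GCA (Ala) → CCA (Pro) — missense.
Codon 4: GCC (Ala) → GCA (Ala) — synonymous.
Codon 5: GTG (Val) → GTA (Val) — synonymous.
Codon 6: CGA (Arg) → CAA (Gln) — missense.
Synonymous: 3 of 5.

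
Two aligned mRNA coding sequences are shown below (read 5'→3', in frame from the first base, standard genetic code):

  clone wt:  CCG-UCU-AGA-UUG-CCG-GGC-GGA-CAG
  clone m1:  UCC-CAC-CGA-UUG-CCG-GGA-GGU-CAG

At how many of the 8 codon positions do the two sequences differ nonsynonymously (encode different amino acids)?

2

Codon 1: CCG Pro / UCC Ser — nonsynonymous.
Codon 2: UCU Ser / CAC His — nonsynonymous.
Codon 3: AGA Arg / CGA Arg — synonymous.
Codon 4: UUG Leu / UUG Leu — identical.
Codon 5: CCG Pro / CCG Pro — identical.
Codon 6: GGC Gly / GGA Gly — synonymous.
Codon 7: GGA Gly / GGU Gly — synonymous.
Codon 8: CAG Gln / CAG Gln — identical.
Nonsynonymous differences: 2.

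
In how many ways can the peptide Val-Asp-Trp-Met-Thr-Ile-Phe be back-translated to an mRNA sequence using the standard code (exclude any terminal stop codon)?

192

Val: 4 codons.
Asp: 2 codons.
Trp: 1 codon.
Met: 1 codon.
Thr: 4 codons.
Ile: 3 codons.
Phe: 2 codons.
4 × 2 × 1 × 1 × 4 × 3 × 2 = 192.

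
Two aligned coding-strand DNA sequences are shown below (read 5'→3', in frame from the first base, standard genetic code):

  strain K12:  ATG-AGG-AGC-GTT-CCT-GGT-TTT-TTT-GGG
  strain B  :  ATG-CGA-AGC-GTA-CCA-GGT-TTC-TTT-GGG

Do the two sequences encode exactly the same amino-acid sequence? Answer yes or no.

yes

Codon 1: ATG Met / ATG Met — identical.
Codon 2: AGG Arg / CGA Arg — synonymous.
Codon 3: AGC Ser / AGC Ser — identical.
Codon 4: GTT Val / GTA Val — synonymous.
Codon 5: CCT Pro / CCA Pro — synonymous.
Codon 6: GGT Gly / GGT Gly — identical.
Codon 7: TTT Phe / TTC Phe — synonymous.
Codon 8: TTT Phe / TTT Phe — identical.
Codon 9: GGG Gly / GGG Gly — identical.
Nonsynonymous differences: 0 → same protein.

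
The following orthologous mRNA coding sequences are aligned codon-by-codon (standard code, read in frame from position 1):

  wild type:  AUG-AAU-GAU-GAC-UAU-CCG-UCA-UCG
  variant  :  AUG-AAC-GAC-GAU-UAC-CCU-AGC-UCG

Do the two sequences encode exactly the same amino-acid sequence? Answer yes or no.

yes

Codon 1: AUG Met / AUG Met — identical.
Codon 2: AAU Asn / AAC Asn — synonymous.
Codon 3: GAU Asp / GAC Asp — synonymous.
Codon 4: GAC Asp / GAU Asp — synonymous.
Codon 5: UAU Tyr / UAC Tyr — synonymous.
Codon 6: CCG Pro / CCU Pro — synonymous.
Codon 7: UCA Ser / AGC Ser — synonymous.
Codon 8: UCG Ser / UCG Ser — identical.
Nonsynonymous differences: 0 → same protein.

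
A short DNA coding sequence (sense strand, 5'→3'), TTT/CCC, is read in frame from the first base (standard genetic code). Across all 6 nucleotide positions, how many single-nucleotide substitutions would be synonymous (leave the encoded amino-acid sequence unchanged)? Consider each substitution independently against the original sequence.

4

Codon 1 (TTT, Phe): 1 synonymous substitution.
Codon 2 (CCC, Pro): 3 synonymous substitutions.
Total: 1 + 3 = 4.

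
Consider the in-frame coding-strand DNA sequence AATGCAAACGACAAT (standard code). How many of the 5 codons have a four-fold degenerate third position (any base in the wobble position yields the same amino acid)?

Codon 1 AAT (Asn): third position 2-fold.
Codon 2 GCA (Ala): third position 4-fold.
Codon 3 AAC (Asn): third position 2-fold.
Codon 4 GAC (Asp): third position 2-fold.
Codon 5 AAT (Asn): third position 2-fold.
Four-fold degenerate third positions: 1.

1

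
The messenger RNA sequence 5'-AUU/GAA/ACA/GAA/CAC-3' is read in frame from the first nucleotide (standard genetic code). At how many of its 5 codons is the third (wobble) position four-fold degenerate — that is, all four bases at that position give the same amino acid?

1

Codon 1 AUU (Ile): third position 3-fold.
Codon 2 GAA (Glu): third position 2-fold.
Codon 3 ACA (Thr): third position 4-fold.
Codon 4 GAA (Glu): third position 2-fold.
Codon 5 CAC (His): third position 2-fold.
Four-fold degenerate third positions: 1.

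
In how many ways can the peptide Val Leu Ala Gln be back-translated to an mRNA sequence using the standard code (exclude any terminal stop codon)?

192

Val: 4 codons.
Leu: 6 codons.
Ala: 4 codons.
Gln: 2 codons.
4 × 6 × 4 × 2 = 192.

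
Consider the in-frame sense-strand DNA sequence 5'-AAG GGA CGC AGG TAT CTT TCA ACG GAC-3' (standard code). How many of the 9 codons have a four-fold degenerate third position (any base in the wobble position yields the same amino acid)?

5

Codon 1 AAG (Lys): third position 2-fold.
Codon 2 GGA (Gly): third position 4-fold.
Codon 3 CGC (Arg): third position 4-fold.
Codon 4 AGG (Arg): third position 2-fold.
Codon 5 TAT (Tyr): third position 2-fold.
Codon 6 CTT (Leu): third position 4-fold.
Codon 7 TCA (Ser): third position 4-fold.
Codon 8 ACG (Thr): third position 4-fold.
Codon 9 GAC (Asp): third position 2-fold.
Four-fold degenerate third positions: 5.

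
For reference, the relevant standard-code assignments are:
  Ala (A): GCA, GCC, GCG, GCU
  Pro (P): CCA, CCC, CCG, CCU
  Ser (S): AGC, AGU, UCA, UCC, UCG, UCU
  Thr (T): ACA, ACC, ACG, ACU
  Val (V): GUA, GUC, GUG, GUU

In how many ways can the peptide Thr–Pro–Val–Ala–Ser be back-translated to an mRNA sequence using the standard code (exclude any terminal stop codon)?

1536

Thr: 4 codons.
Pro: 4 codons.
Val: 4 codons.
Ala: 4 codons.
Ser: 6 codons.
4 × 4 × 4 × 4 × 6 = 1536.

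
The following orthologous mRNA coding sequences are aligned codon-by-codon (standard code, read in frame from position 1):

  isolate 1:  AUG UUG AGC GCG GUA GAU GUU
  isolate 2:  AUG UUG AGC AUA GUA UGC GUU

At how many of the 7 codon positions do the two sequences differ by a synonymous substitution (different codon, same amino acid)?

Codon 1: AUG Met / AUG Met — identical.
Codon 2: UUG Leu / UUG Leu — identical.
Codon 3: AGC Ser / AGC Ser — identical.
Codon 4: GCG Ala / AUA Ile — nonsynonymous.
Codon 5: GUA Val / GUA Val — identical.
Codon 6: GAU Asp / UGC Cys — nonsynonymous.
Codon 7: GUU Val / GUU Val — identical.
Synonymous differences: 0.

0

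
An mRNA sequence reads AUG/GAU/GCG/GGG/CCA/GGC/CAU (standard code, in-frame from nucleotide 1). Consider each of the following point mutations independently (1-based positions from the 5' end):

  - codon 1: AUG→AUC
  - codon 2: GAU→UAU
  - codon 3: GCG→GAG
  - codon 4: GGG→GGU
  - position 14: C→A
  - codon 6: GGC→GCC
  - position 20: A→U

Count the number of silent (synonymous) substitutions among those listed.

Codon 1: AUG (Met) → AUC (Ile) — missense.
Codon 2: GAU (Asp) → UAU (Tyr) — missense.
Codon 3: GCG (Ala) → GAG (Glu) — missense.
Codon 4: GGG (Gly) → GGU (Gly) — synonymous.
Codon 5: CCA (Pro) → CAA (Gln) — missense.
Codon 6: GGC (Gly) → GCC (Ala) — missense.
Codon 7: CAU (His) → CUU (Leu) — missense.
Synonymous: 1 of 7.

1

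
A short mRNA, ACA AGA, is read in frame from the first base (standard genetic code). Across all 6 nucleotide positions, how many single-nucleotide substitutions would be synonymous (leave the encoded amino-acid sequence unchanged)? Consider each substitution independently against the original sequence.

5

Codon 1 (ACA, Thr): 3 synonymous substitutions.
Codon 2 (AGA, Arg): 2 synonymous substitutions.
Total: 3 + 2 = 5.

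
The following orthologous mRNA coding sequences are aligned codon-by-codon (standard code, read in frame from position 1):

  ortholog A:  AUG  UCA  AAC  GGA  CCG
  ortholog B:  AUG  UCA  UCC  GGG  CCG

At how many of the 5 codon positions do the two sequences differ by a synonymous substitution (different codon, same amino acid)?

Codon 1: AUG Met / AUG Met — identical.
Codon 2: UCA Ser / UCA Ser — identical.
Codon 3: AAC Asn / UCC Ser — nonsynonymous.
Codon 4: GGA Gly / GGG Gly — synonymous.
Codon 5: CCG Pro / CCG Pro — identical.
Synonymous differences: 1.

1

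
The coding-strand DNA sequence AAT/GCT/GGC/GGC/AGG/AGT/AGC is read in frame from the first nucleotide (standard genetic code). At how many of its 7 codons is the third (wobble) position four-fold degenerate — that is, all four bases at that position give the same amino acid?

Codon 1 AAT (Asn): third position 2-fold.
Codon 2 GCT (Ala): third position 4-fold.
Codon 3 GGC (Gly): third position 4-fold.
Codon 4 GGC (Gly): third position 4-fold.
Codon 5 AGG (Arg): third position 2-fold.
Codon 6 AGT (Ser): third position 2-fold.
Codon 7 AGC (Ser): third position 2-fold.
Four-fold degenerate third positions: 3.

3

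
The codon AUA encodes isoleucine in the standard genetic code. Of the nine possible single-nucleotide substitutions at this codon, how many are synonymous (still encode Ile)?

2

Position 1: none → 0 synonymous.
Position 2: none → 0 synonymous.
Position 3: AUU, AUC → 2 synonymous.
Total: 0 + 0 + 2 = 2.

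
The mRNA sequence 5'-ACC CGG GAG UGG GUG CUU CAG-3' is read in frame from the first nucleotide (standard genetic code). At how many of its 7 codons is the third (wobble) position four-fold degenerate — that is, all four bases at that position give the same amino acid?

Codon 1 ACC (Thr): third position 4-fold.
Codon 2 CGG (Arg): third position 4-fold.
Codon 3 GAG (Glu): third position 2-fold.
Codon 4 UGG (Trp): third position 1-fold.
Codon 5 GUG (Val): third position 4-fold.
Codon 6 CUU (Leu): third position 4-fold.
Codon 7 CAG (Gln): third position 2-fold.
Four-fold degenerate third positions: 4.

4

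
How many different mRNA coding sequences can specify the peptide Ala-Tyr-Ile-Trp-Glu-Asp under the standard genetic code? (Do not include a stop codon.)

Ala: 4 codons.
Tyr: 2 codons.
Ile: 3 codons.
Trp: 1 codon.
Glu: 2 codons.
Asp: 2 codons.
4 × 2 × 3 × 1 × 2 × 2 = 96.

96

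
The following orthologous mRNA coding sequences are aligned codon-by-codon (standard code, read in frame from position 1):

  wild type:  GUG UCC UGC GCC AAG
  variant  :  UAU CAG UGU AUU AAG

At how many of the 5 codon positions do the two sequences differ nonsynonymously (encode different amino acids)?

Codon 1: GUG Val / UAU Tyr — nonsynonymous.
Codon 2: UCC Ser / CAG Gln — nonsynonymous.
Codon 3: UGC Cys / UGU Cys — synonymous.
Codon 4: GCC Ala / AUU Ile — nonsynonymous.
Codon 5: AAG Lys / AAG Lys — identical.
Nonsynonymous differences: 3.

3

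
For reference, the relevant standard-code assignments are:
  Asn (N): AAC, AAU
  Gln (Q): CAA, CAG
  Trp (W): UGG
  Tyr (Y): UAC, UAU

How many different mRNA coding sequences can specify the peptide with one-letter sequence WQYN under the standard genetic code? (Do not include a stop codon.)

Trp: 1 codon.
Gln: 2 codons.
Tyr: 2 codons.
Asn: 2 codons.
1 × 2 × 2 × 2 = 8.

8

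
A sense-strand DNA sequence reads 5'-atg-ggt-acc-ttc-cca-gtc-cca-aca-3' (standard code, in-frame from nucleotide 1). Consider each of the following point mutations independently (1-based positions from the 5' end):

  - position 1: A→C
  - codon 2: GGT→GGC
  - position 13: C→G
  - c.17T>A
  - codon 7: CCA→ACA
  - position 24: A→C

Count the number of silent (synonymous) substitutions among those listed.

2

Codon 1: ATG (Met) → CTG (Leu) — missense.
Codon 2: GGT (Gly) → GGC (Gly) — synonymous.
Codon 5: CCA (Pro) → GCA (Ala) — missense.
Codon 6: GTC (Val) → GAC (Asp) — missense.
Codon 7: CCA (Pro) → ACA (Thr) — missense.
Codon 8: ACA (Thr) → ACC (Thr) — synonymous.
Synonymous: 2 of 6.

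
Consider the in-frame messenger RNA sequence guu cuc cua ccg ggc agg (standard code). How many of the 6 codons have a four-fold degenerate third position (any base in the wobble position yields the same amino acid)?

Codon 1 GUU (Val): third position 4-fold.
Codon 2 CUC (Leu): third position 4-fold.
Codon 3 CUA (Leu): third position 4-fold.
Codon 4 CCG (Pro): third position 4-fold.
Codon 5 GGC (Gly): third position 4-fold.
Codon 6 AGG (Arg): third position 2-fold.
Four-fold degenerate third positions: 5.

5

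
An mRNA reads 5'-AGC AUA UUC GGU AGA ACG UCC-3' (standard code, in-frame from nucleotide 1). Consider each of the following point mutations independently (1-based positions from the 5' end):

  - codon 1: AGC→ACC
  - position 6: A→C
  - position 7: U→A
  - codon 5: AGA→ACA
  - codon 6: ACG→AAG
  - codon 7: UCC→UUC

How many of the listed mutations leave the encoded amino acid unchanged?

1

Codon 1: AGC (Ser) → ACC (Thr) — missense.
Codon 2: AUA (Ile) → AUC (Ile) — synonymous.
Codon 3: UUC (Phe) → AUC (Ile) — missense.
Codon 5: AGA (Arg) → ACA (Thr) — missense.
Codon 6: ACG (Thr) → AAG (Lys) — missense.
Codon 7: UCC (Ser) → UUC (Phe) — missense.
Synonymous: 1 of 6.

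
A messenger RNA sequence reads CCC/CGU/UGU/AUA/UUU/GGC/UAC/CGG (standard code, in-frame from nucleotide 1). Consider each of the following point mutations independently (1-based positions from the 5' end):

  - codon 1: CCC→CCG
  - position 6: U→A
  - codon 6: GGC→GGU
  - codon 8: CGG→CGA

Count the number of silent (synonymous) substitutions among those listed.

4

Codon 1: CCC (Pro) → CCG (Pro) — synonymous.
Codon 2: CGU (Arg) → CGA (Arg) — synonymous.
Codon 6: GGC (Gly) → GGU (Gly) — synonymous.
Codon 8: CGG (Arg) → CGA (Arg) — synonymous.
Synonymous: 4 of 4.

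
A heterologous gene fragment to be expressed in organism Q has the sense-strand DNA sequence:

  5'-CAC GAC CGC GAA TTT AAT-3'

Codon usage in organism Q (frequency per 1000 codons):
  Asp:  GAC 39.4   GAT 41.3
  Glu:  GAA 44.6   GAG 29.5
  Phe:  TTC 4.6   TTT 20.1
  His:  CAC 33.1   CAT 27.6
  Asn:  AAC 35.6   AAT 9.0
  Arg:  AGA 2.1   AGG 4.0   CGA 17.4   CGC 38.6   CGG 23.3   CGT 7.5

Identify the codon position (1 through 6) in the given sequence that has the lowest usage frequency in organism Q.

Codon 1 CAC (His): 33.1 per 1000.
Codon 2 GAC (Asp): 39.4 per 1000.
Codon 3 CGC (Arg): 38.6 per 1000.
Codon 4 GAA (Glu): 44.6 per 1000.
Codon 5 TTT (Phe): 20.1 per 1000.
Codon 6 AAT (Asn): 9.0 per 1000.
Lowest frequency is 9.0 at codon 6.

6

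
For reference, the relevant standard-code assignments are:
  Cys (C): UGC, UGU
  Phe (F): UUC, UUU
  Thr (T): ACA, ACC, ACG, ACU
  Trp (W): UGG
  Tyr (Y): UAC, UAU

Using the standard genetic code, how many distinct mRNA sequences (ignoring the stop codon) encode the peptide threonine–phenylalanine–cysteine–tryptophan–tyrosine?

32

Thr: 4 codons.
Phe: 2 codons.
Cys: 2 codons.
Trp: 1 codon.
Tyr: 2 codons.
4 × 2 × 2 × 1 × 2 = 32.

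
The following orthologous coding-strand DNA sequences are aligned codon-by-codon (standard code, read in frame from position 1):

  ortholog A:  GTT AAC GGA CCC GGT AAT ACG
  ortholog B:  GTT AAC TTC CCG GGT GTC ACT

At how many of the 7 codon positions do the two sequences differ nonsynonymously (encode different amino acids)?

Codon 1: GTT Val / GTT Val — identical.
Codon 2: AAC Asn / AAC Asn — identical.
Codon 3: GGA Gly / TTC Phe — nonsynonymous.
Codon 4: CCC Pro / CCG Pro — synonymous.
Codon 5: GGT Gly / GGT Gly — identical.
Codon 6: AAT Asn / GTC Val — nonsynonymous.
Codon 7: ACG Thr / ACT Thr — synonymous.
Nonsynonymous differences: 2.

2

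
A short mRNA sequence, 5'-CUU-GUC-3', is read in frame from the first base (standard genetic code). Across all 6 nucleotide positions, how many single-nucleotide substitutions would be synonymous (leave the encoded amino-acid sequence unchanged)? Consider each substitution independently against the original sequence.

6

Codon 1 (CUU, Leu): 3 synonymous substitutions.
Codon 2 (GUC, Val): 3 synonymous substitutions.
Total: 3 + 3 = 6.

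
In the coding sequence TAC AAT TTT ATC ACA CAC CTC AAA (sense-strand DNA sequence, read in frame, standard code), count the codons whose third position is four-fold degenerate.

2

Codon 1 TAC (Tyr): third position 2-fold.
Codon 2 AAT (Asn): third position 2-fold.
Codon 3 TTT (Phe): third position 2-fold.
Codon 4 ATC (Ile): third position 3-fold.
Codon 5 ACA (Thr): third position 4-fold.
Codon 6 CAC (His): third position 2-fold.
Codon 7 CTC (Leu): third position 4-fold.
Codon 8 AAA (Lys): third position 2-fold.
Four-fold degenerate third positions: 2.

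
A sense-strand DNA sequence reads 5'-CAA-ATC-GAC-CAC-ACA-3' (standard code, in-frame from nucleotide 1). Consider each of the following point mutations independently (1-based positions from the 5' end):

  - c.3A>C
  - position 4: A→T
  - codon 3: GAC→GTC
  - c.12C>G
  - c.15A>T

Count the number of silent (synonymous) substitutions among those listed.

1

Codon 1: CAA (Gln) → CAC (His) — missense.
Codon 2: ATC (Ile) → TTC (Phe) — missense.
Codon 3: GAC (Asp) → GTC (Val) — missense.
Codon 4: CAC (His) → CAG (Gln) — missense.
Codon 5: ACA (Thr) → ACT (Thr) — synonymous.
Synonymous: 1 of 5.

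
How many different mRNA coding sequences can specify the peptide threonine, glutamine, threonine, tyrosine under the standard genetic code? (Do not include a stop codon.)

64

Thr: 4 codons.
Gln: 2 codons.
Thr: 4 codons.
Tyr: 2 codons.
4 × 2 × 4 × 2 = 64.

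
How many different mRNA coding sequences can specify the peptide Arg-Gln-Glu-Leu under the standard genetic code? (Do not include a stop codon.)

144

Arg: 6 codons.
Gln: 2 codons.
Glu: 2 codons.
Leu: 6 codons.
6 × 2 × 2 × 6 = 144.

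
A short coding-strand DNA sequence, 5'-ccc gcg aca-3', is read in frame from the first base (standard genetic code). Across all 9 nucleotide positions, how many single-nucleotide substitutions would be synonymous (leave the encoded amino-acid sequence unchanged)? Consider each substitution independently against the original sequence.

9

Codon 1 (CCC, Pro): 3 synonymous substitutions.
Codon 2 (GCG, Ala): 3 synonymous substitutions.
Codon 3 (ACA, Thr): 3 synonymous substitutions.
Total: 3 + 3 + 3 = 9.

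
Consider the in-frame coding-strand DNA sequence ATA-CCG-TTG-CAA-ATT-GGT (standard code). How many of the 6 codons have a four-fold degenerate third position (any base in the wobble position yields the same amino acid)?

2

Codon 1 ATA (Ile): third position 3-fold.
Codon 2 CCG (Pro): third position 4-fold.
Codon 3 TTG (Leu): third position 2-fold.
Codon 4 CAA (Gln): third position 2-fold.
Codon 5 ATT (Ile): third position 3-fold.
Codon 6 GGT (Gly): third position 4-fold.
Four-fold degenerate third positions: 2.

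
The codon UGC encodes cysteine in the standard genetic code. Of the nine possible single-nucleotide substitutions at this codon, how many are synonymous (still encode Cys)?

1

Position 1: none → 0 synonymous.
Position 2: none → 0 synonymous.
Position 3: UGU → 1 synonymous.
Total: 0 + 0 + 1 = 1.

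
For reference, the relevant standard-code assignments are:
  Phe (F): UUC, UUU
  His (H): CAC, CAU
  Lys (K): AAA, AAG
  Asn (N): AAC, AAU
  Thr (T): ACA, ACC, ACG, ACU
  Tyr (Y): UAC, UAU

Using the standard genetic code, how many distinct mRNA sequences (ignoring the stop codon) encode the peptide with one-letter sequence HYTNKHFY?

His: 2 codons.
Tyr: 2 codons.
Thr: 4 codons.
Asn: 2 codons.
Lys: 2 codons.
His: 2 codons.
Phe: 2 codons.
Tyr: 2 codons.
2 × 2 × 4 × 2 × 2 × 2 × 2 × 2 = 512.

512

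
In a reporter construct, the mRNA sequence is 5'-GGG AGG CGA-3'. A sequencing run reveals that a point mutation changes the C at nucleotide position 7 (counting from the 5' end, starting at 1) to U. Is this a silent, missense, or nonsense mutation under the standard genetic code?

nonsense

Position 7 falls in codon 3: CGA → Arg.
After the substitution the codon is UGA → Stop.
The new codon is a stop codon, so this is a nonsense mutation.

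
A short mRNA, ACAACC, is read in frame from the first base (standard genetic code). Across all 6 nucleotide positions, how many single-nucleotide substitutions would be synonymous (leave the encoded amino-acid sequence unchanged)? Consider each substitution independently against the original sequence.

6

Codon 1 (ACA, Thr): 3 synonymous substitutions.
Codon 2 (ACC, Thr): 3 synonymous substitutions.
Total: 3 + 3 = 6.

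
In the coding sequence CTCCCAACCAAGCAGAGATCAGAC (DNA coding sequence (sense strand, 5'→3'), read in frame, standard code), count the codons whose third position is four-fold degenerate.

Codon 1 CTC (Leu): third position 4-fold.
Codon 2 CCA (Pro): third position 4-fold.
Codon 3 ACC (Thr): third position 4-fold.
Codon 4 AAG (Lys): third position 2-fold.
Codon 5 CAG (Gln): third position 2-fold.
Codon 6 AGA (Arg): third position 2-fold.
Codon 7 TCA (Ser): third position 4-fold.
Codon 8 GAC (Asp): third position 2-fold.
Four-fold degenerate third positions: 4.

4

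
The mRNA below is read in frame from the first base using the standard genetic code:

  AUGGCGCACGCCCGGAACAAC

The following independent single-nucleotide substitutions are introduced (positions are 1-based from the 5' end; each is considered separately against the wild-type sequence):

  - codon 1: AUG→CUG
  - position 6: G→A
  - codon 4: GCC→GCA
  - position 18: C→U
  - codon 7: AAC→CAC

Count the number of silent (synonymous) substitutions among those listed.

Codon 1: AUG (Met) → CUG (Leu) — missense.
Codon 2: GCG (Ala) → GCA (Ala) — synonymous.
Codon 4: GCC (Ala) → GCA (Ala) — synonymous.
Codon 6: AAC (Asn) → AAU (Asn) — synonymous.
Codon 7: AAC (Asn) → CAC (His) — missense.
Synonymous: 3 of 5.

3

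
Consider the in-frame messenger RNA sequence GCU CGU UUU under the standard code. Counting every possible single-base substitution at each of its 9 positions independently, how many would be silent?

Codon 1 (GCU, Ala): 3 synonymous substitutions.
Codon 2 (CGU, Arg): 3 synonymous substitutions.
Codon 3 (UUU, Phe): 1 synonymous substitution.
Total: 3 + 3 + 1 = 7.

7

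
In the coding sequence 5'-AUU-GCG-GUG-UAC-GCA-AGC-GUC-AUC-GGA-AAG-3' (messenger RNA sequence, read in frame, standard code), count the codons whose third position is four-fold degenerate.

Codon 1 AUU (Ile): third position 3-fold.
Codon 2 GCG (Ala): third position 4-fold.
Codon 3 GUG (Val): third position 4-fold.
Codon 4 UAC (Tyr): third position 2-fold.
Codon 5 GCA (Ala): third position 4-fold.
Codon 6 AGC (Ser): third position 2-fold.
Codon 7 GUC (Val): third position 4-fold.
Codon 8 AUC (Ile): third position 3-fold.
Codon 9 GGA (Gly): third position 4-fold.
Codon 10 AAG (Lys): third position 2-fold.
Four-fold degenerate third positions: 5.

5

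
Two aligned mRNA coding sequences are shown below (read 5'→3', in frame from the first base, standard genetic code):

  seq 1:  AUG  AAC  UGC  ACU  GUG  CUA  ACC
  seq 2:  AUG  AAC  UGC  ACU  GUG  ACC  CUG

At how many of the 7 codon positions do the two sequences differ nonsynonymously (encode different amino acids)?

2

Codon 1: AUG Met / AUG Met — identical.
Codon 2: AAC Asn / AAC Asn — identical.
Codon 3: UGC Cys / UGC Cys — identical.
Codon 4: ACU Thr / ACU Thr — identical.
Codon 5: GUG Val / GUG Val — identical.
Codon 6: CUA Leu / ACC Thr — nonsynonymous.
Codon 7: ACC Thr / CUG Leu — nonsynonymous.
Nonsynonymous differences: 2.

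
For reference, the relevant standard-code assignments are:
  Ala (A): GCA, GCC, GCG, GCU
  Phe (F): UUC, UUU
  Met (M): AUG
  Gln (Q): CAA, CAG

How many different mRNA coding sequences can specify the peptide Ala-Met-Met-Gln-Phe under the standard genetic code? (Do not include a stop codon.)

Ala: 4 codons.
Met: 1 codon.
Met: 1 codon.
Gln: 2 codons.
Phe: 2 codons.
4 × 1 × 1 × 2 × 2 = 16.

16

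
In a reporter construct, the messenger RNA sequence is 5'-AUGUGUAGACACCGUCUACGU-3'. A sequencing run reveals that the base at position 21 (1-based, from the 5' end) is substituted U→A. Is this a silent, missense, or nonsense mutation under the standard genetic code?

Position 21 falls in codon 7: CGU → Arg.
After the substitution the codon is CGA → Arg.
Both encode Arg, so the change is synonymous.

silent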